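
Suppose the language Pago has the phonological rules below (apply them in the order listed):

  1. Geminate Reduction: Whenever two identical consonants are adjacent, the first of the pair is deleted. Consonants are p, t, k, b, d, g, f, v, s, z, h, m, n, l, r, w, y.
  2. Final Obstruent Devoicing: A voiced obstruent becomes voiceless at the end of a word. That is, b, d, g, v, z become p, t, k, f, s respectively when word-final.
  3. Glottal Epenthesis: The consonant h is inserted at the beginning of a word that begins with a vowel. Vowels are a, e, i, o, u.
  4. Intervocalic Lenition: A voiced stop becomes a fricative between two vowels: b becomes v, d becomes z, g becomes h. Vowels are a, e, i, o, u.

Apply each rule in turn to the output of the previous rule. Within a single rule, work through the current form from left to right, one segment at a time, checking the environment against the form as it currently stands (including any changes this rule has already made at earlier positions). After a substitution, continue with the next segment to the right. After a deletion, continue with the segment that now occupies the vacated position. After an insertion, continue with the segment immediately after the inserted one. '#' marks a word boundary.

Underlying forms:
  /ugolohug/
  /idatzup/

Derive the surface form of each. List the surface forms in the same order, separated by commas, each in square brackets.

/ugolohug/:
  1 Geminate Reduction: no change — [ugolohug]
  2 Final Obstruent Devoicing: [ugolohug] → [ugolohuk]
  3 Glottal Epenthesis: [ugolohuk] → [hugolohuk]
  4 Intervocalic Lenition: [hugolohuk] → [huholohuk]
/idatzup/:
  1 Geminate Reduction: no change — [idatzup]
  2 Final Obstruent Devoicing: no change — [idatzup]
  3 Glottal Epenthesis: [idatzup] → [hidatzup]
  4 Intervocalic Lenition: [hidatzup] → [hizatzup]

[huholohuk], [hizatzup]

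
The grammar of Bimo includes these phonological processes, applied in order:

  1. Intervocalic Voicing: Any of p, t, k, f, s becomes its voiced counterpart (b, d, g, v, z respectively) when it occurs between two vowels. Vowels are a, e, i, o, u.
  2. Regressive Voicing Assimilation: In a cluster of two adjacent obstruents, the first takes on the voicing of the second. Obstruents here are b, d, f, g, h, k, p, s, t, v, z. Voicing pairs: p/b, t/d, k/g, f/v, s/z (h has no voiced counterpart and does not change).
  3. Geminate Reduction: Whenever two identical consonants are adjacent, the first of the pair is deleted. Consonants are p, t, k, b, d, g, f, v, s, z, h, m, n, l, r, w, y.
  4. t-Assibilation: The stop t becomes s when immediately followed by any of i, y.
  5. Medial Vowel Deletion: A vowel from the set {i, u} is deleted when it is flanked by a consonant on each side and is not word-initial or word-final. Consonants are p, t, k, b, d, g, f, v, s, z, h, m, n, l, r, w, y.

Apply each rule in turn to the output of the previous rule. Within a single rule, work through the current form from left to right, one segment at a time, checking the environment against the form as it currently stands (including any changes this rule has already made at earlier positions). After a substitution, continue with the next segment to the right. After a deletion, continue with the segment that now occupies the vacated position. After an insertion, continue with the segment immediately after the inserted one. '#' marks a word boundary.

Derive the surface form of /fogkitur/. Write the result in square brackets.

1 Intervocalic Voicing: [fogkitur] → [fogkidur]
2 Regressive Voicing Assimilation: [fogkidur] → [fokkidur]
3 Geminate Reduction: [fokkidur] → [fokidur]
4 t-Assibilation: no change — [fokidur]
5 Medial Vowel Deletion: [fokidur] → [fokdr]

[fokdr]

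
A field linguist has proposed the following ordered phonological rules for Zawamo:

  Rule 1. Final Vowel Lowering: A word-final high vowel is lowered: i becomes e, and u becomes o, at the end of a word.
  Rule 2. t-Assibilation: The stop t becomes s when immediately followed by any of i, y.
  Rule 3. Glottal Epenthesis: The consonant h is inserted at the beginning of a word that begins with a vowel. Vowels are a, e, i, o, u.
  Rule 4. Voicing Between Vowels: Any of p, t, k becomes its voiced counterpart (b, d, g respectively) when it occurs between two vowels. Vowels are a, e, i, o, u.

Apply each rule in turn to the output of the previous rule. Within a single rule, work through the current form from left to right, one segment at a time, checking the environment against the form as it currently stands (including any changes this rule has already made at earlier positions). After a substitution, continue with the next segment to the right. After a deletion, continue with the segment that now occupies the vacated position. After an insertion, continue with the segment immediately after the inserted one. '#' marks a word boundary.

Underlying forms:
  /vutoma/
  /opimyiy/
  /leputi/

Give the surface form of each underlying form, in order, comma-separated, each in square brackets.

/vutoma/:
  Rule 1 Final Vowel Lowering: no change — [vutoma]
  Rule 2 t-Assibilation: no change — [vutoma]
  Rule 3 Glottal Epenthesis: no change — [vutoma]
  Rule 4 Voicing Between Vowels: [vutoma] → [vudoma]
/opimyiy/:
  Rule 1 Final Vowel Lowering: no change — [opimyiy]
  Rule 2 t-Assibilation: no change — [opimyiy]
  Rule 3 Glottal Epenthesis: [opimyiy] → [hopimyiy]
  Rule 4 Voicing Between Vowels: [hopimyiy] → [hobimyiy]
/leputi/:
  Rule 1 Final Vowel Lowering: [leputi] → [lepute]
  Rule 2 t-Assibilation: no change — [lepute]
  Rule 3 Glottal Epenthesis: no change — [lepute]
  Rule 4 Voicing Between Vowels: [lepute] → [lebude]

[vudoma], [hobimyiy], [lebude]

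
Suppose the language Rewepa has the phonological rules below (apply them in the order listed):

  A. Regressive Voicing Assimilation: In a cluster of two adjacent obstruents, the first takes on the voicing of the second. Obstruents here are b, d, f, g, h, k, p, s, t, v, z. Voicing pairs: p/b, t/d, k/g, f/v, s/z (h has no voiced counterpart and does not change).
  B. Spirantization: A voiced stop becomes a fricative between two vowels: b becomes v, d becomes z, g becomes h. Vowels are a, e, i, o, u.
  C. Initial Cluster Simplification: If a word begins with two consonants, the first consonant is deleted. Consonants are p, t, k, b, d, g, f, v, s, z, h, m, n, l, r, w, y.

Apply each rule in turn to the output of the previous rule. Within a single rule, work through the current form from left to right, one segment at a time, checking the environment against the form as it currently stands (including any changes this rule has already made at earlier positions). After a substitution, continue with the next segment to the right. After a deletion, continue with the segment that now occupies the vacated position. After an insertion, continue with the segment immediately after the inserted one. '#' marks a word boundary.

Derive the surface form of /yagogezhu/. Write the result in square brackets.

A Regressive Voicing Assimilation: [yagogezhu] → [yagogeshu]
B Spirantization: [yagogeshu] → [yahoheshu]
C Initial Cluster Simplification: no change — [yahoheshu]

[yahoheshu]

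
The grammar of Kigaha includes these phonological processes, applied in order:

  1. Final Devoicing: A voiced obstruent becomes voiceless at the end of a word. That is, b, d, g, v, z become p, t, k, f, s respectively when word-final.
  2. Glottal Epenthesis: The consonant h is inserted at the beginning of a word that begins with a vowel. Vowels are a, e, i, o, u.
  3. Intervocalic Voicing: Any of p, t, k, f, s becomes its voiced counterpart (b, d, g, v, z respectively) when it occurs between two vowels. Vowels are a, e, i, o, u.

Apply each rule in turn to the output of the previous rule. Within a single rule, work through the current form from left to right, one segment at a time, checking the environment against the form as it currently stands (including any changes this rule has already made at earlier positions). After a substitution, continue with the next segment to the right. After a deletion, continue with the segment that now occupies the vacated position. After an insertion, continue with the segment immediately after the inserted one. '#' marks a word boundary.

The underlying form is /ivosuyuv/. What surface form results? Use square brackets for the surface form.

1 Final Devoicing: [ivosuyuv] → [ivosuyuf]
2 Glottal Epenthesis: [ivosuyuf] → [hivosuyuf]
3 Intervocalic Voicing: [hivosuyuf] → [hivozuyuf]

[hivozuyuf]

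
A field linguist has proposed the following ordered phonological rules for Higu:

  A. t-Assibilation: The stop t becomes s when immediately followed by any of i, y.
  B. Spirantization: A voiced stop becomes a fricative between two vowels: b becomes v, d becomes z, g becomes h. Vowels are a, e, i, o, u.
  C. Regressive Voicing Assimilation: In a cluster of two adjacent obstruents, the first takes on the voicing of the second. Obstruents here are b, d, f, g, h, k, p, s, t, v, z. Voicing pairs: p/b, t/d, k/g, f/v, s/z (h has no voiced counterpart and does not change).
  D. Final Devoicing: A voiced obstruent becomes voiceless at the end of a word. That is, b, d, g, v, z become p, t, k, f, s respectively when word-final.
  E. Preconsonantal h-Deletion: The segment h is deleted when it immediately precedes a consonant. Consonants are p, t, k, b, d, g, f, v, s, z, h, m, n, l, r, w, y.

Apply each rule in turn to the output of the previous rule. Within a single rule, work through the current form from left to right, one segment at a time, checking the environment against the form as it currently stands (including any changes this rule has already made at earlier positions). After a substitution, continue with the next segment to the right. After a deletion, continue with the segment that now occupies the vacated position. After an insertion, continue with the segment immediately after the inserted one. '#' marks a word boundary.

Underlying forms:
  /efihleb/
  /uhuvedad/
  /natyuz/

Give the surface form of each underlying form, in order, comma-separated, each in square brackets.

[efilep], [uhuvezat], [nasyus]

/efihleb/:
  A t-Assibilation: no change — [efihleb]
  B Spirantization: no change — [efihleb]
  C Regressive Voicing Assimilation: no change — [efihleb]
  D Final Devoicing: [efihleb] → [efihlep]
  E Preconsonantal h-Deletion: [efihlep] → [efilep]
/uhuvedad/:
  A t-Assibilation: no change — [uhuvedad]
  B Spirantization: [uhuvedad] → [uhuvezad]
  C Regressive Voicing Assimilation: no change — [uhuvezad]
  D Final Devoicing: [uhuvezad] → [uhuvezat]
  E Preconsonantal h-Deletion: no change — [uhuvezat]
/natyuz/:
  A t-Assibilation: [natyuz] → [nasyuz]
  B Spirantization: no change — [nasyuz]
  C Regressive Voicing Assimilation: no change — [nasyuz]
  D Final Devoicing: [nasyuz] → [nasyus]
  E Preconsonantal h-Deletion: no change — [nasyus]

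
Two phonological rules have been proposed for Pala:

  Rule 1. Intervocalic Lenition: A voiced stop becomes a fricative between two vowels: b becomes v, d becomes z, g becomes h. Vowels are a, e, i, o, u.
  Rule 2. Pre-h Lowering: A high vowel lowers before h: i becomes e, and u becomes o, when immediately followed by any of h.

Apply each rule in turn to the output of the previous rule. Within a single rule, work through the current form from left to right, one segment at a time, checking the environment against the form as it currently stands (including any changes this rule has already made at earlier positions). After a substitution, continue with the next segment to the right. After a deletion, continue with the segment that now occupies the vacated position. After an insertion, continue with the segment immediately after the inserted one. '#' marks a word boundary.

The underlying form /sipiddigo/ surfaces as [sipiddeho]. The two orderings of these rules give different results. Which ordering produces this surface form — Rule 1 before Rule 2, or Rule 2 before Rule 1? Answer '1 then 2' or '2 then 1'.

Order 1 then 2:
  1 Intervocalic Lenition: [sipiddigo] → [sipiddiho]
  2 Pre-h Lowering: [sipiddiho] → [sipiddeho]
  result: [sipiddeho]
Order 2 then 1:
  2 Pre-h Lowering: no change — [sipiddigo]
  1 Intervocalic Lenition: [sipiddigo] → [sipiddiho]
  result: [sipiddiho]

1 then 2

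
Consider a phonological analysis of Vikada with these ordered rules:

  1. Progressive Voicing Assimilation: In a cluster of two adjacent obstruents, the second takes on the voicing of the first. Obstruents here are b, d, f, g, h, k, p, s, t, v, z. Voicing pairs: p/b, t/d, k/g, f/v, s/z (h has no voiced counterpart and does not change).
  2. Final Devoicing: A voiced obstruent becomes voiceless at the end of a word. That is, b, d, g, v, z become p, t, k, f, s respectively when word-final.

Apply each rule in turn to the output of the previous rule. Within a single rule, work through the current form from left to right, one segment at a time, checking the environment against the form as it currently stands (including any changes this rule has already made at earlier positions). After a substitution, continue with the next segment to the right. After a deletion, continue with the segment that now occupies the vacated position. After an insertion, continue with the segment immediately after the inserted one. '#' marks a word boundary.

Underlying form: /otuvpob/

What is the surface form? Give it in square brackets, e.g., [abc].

[otuvbop]

1 Progressive Voicing Assimilation: [otuvpob] → [otuvbob]
2 Final Devoicing: [otuvbob] → [otuvbop]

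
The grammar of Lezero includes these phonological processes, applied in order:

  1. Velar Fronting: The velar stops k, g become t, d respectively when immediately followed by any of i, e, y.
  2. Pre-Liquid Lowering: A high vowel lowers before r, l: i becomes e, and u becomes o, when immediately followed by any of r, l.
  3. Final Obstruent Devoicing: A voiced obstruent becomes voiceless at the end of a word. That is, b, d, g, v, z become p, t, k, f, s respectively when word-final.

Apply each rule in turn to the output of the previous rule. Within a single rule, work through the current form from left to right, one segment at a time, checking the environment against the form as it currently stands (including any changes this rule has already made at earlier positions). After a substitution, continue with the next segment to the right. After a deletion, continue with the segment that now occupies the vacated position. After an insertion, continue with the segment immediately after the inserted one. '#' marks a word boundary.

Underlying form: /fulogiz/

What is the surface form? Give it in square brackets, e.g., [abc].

[folodis]

1 Velar Fronting: [fulogiz] → [fulodiz]
2 Pre-Liquid Lowering: [fulodiz] → [folodiz]
3 Final Obstruent Devoicing: [folodiz] → [folodis]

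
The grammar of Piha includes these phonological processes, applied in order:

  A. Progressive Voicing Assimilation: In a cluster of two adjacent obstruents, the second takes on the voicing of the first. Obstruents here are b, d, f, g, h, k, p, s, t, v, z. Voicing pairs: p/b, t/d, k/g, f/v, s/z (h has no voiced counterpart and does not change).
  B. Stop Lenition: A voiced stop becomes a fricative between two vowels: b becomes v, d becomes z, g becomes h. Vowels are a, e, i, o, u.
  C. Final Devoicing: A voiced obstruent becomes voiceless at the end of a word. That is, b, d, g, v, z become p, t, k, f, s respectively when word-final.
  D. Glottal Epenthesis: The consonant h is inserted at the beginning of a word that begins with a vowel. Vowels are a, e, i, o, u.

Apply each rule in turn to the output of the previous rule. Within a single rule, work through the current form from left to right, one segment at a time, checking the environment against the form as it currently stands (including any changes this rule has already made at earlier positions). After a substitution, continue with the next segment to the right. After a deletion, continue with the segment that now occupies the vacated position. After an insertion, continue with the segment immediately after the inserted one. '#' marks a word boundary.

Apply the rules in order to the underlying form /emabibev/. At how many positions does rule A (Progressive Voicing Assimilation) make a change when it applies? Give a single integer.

A Progressive Voicing Assimilation: no change — [emabibev]
B Stop Lenition: [emabibev] → [emavivev]
C Final Devoicing: [emavivev] → [emavivef]
D Glottal Epenthesis: [emavivef] → [hemavivef]
Rule A changed 0 position(s).

0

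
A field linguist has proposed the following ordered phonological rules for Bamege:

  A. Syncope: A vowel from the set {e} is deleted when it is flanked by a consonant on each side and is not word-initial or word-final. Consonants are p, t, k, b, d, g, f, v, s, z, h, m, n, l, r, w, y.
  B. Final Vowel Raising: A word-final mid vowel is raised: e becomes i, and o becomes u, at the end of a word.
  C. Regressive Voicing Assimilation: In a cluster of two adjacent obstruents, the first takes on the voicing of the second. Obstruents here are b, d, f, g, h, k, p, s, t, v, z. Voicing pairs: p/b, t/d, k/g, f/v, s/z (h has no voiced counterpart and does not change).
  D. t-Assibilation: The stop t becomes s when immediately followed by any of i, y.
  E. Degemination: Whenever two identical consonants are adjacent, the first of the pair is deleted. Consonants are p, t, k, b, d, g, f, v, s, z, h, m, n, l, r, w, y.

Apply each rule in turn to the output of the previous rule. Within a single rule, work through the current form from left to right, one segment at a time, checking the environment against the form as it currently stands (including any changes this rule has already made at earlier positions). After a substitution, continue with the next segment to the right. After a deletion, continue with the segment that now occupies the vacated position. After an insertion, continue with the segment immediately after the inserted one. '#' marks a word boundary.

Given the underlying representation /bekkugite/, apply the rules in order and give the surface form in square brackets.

A Syncope: [bekkugite] → [bkkugite]
B Final Vowel Raising: [bkkugite] → [bkkugiti]
C Regressive Voicing Assimilation: [bkkugiti] → [pkkugiti]
D t-Assibilation: [pkkugiti] → [pkkugisi]
E Degemination: [pkkugisi] → [pkugisi]

[pkugisi]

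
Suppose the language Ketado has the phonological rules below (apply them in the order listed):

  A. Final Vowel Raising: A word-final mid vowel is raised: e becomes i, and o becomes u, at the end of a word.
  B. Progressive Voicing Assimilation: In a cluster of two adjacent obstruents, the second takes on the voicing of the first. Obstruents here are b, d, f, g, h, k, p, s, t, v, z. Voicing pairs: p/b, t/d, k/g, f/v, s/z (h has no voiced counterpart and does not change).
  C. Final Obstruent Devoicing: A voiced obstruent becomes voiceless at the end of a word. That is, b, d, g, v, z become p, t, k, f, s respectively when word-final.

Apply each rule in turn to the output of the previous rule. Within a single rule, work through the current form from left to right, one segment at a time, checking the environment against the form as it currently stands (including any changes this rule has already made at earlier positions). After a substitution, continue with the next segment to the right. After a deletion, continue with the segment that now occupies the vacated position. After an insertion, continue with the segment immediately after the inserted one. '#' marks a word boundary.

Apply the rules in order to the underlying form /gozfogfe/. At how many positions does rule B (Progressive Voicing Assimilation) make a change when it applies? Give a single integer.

2

A Final Vowel Raising: [gozfogfe] → [gozfogfi]
B Progressive Voicing Assimilation: [gozfogfi] → [gozvogvi]
C Final Obstruent Devoicing: no change — [gozvogvi]
Rule B changed 2 position(s).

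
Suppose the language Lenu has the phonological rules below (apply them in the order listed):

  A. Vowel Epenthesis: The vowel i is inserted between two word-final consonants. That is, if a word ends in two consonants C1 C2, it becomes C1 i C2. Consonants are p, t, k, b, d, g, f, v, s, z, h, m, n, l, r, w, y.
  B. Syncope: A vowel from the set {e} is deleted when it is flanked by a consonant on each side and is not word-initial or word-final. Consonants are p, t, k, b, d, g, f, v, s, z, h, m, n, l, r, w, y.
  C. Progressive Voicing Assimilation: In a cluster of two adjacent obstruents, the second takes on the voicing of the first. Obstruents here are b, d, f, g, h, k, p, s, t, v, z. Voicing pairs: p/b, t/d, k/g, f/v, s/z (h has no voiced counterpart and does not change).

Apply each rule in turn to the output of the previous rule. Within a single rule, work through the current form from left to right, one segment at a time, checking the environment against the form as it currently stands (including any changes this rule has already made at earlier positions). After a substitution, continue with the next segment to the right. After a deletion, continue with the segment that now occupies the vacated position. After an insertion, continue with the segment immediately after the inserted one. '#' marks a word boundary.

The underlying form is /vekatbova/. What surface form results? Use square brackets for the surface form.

A Vowel Epenthesis: no change — [vekatbova]
B Syncope: [vekatbova] → [vkatbova]
C Progressive Voicing Assimilation: [vkatbova] → [vgatpova]

[vgatpova]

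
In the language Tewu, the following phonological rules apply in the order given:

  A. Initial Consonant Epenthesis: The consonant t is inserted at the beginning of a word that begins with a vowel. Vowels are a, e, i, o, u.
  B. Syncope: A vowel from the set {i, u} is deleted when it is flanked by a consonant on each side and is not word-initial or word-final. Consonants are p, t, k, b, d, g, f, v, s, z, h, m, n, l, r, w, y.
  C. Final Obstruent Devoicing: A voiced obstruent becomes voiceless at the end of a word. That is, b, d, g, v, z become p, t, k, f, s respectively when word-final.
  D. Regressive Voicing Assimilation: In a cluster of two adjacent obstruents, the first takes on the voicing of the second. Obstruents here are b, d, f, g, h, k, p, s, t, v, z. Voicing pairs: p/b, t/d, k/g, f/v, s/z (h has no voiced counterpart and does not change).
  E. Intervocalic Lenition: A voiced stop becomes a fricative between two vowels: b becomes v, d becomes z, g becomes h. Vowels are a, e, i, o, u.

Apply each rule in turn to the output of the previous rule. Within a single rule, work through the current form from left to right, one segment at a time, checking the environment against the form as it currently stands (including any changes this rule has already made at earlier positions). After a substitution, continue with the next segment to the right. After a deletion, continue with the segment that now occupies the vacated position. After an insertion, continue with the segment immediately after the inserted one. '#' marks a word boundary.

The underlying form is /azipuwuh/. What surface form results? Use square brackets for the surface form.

[taspwh]

A Initial Consonant Epenthesis: [azipuwuh] → [tazipuwuh]
B Syncope: [tazipuwuh] → [tazpwh]
C Final Obstruent Devoicing: no change — [tazpwh]
D Regressive Voicing Assimilation: [tazpwh] → [taspwh]
E Intervocalic Lenition: no change — [taspwh]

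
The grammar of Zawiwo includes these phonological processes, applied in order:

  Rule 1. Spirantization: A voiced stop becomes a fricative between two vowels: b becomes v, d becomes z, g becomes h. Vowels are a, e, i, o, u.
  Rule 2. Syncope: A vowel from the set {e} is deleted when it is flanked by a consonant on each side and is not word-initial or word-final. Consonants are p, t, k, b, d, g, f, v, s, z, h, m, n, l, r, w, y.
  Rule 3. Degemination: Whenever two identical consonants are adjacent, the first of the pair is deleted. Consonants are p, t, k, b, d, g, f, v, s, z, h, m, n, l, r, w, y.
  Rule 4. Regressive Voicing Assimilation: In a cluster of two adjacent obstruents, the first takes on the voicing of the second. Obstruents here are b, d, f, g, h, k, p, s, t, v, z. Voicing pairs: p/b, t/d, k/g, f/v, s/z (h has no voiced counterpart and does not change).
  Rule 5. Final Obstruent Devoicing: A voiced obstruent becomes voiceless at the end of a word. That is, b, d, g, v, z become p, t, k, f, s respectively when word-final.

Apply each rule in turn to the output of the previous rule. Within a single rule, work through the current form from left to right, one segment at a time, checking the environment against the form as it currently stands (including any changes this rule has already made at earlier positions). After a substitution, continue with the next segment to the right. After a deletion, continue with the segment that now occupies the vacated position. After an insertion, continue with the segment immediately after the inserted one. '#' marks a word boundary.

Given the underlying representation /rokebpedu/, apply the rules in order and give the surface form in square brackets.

[rogpbzu]

Rule 1 Spirantization: [rokebpedu] → [rokebpezu]
Rule 2 Syncope: [rokebpezu] → [rokbpzu]
Rule 3 Degemination: no change — [rokbpzu]
Rule 4 Regressive Voicing Assimilation: [rokbpzu] → [rogpbzu]
Rule 5 Final Obstruent Devoicing: no change — [rogpbzu]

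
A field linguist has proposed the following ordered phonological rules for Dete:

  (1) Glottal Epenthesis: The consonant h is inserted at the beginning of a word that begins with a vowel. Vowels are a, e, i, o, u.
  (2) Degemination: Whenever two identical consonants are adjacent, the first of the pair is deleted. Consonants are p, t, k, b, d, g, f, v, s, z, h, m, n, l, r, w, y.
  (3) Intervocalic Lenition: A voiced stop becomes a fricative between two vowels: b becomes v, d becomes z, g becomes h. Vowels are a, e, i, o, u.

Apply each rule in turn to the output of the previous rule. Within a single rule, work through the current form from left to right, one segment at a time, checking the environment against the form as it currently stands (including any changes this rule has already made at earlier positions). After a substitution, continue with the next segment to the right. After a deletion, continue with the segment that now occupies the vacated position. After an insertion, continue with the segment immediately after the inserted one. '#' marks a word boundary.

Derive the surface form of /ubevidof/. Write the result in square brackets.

[huvevizof]

(1) Glottal Epenthesis: [ubevidof] → [hubevidof]
(2) Degemination: no change — [hubevidof]
(3) Intervocalic Lenition: [hubevidof] → [huvevizof]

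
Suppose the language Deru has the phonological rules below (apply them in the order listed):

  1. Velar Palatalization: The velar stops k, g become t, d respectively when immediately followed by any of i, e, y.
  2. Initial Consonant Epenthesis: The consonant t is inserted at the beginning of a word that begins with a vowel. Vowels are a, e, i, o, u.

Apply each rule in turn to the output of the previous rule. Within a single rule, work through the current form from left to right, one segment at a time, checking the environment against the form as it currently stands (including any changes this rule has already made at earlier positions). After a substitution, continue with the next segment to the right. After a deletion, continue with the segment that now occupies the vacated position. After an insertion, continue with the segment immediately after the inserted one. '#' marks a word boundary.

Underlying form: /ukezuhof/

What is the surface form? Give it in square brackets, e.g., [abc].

1 Velar Palatalization: [ukezuhof] → [utezuhof]
2 Initial Consonant Epenthesis: [utezuhof] → [tutezuhof]

[tutezuhof]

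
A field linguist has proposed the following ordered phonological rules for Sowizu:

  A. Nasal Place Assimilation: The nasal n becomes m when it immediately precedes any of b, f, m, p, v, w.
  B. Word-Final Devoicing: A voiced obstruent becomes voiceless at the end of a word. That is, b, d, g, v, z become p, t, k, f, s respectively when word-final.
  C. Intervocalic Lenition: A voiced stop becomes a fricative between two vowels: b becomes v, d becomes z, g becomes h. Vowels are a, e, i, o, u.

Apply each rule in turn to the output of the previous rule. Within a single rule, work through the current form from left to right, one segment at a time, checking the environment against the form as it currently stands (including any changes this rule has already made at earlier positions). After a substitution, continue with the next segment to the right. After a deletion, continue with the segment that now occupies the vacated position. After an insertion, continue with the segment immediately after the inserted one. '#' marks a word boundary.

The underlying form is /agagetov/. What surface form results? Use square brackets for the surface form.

A Nasal Place Assimilation: no change — [agagetov]
B Word-Final Devoicing: [agagetov] → [agagetof]
C Intervocalic Lenition: [agagetof] → [ahahetof]

[ahahetof]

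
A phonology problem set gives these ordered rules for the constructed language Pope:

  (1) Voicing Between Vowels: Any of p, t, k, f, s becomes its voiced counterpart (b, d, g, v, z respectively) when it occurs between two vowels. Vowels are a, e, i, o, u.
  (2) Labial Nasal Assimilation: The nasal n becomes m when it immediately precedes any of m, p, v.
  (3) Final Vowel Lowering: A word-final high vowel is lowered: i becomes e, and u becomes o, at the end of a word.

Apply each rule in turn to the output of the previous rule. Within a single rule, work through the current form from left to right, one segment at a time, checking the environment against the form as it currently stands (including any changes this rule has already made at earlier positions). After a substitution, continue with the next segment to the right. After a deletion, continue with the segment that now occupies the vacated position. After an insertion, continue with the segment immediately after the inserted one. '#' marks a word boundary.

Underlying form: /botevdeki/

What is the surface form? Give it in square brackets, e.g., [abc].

(1) Voicing Between Vowels: [botevdeki] → [bodevdegi]
(2) Labial Nasal Assimilation: no change — [bodevdegi]
(3) Final Vowel Lowering: [bodevdegi] → [bodevdege]

[bodevdege]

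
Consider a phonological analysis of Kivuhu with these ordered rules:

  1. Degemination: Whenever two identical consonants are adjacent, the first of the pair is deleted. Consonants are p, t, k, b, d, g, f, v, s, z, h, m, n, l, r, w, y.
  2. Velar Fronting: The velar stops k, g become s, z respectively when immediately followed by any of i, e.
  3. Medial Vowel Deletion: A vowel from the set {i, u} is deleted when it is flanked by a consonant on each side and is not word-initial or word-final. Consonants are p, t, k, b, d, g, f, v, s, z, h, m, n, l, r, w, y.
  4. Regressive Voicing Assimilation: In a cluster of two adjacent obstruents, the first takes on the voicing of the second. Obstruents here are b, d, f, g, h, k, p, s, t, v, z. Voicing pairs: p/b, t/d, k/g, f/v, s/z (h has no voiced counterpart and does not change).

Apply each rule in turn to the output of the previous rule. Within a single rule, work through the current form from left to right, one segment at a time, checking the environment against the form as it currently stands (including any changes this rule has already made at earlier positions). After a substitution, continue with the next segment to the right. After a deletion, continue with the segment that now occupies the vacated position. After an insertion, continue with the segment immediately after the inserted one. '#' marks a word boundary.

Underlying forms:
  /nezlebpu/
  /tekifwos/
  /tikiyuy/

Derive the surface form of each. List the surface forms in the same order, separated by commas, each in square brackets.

[nezleppu], [tesfwos], [tsyy]

/nezlebpu/:
  1 Degemination: no change — [nezlebpu]
  2 Velar Fronting: no change — [nezlebpu]
  3 Medial Vowel Deletion: no change — [nezlebpu]
  4 Regressive Voicing Assimilation: [nezlebpu] → [nezleppu]
/tekifwos/:
  1 Degemination: no change — [tekifwos]
  2 Velar Fronting: [tekifwos] → [tesifwos]
  3 Medial Vowel Deletion: [tesifwos] → [tesfwos]
  4 Regressive Voicing Assimilation: no change — [tesfwos]
/tikiyuy/:
  1 Degemination: no change — [tikiyuy]
  2 Velar Fronting: [tikiyuy] → [tisiyuy]
  3 Medial Vowel Deletion: [tisiyuy] → [tsyy]
  4 Regressive Voicing Assimilation: no change — [tsyy]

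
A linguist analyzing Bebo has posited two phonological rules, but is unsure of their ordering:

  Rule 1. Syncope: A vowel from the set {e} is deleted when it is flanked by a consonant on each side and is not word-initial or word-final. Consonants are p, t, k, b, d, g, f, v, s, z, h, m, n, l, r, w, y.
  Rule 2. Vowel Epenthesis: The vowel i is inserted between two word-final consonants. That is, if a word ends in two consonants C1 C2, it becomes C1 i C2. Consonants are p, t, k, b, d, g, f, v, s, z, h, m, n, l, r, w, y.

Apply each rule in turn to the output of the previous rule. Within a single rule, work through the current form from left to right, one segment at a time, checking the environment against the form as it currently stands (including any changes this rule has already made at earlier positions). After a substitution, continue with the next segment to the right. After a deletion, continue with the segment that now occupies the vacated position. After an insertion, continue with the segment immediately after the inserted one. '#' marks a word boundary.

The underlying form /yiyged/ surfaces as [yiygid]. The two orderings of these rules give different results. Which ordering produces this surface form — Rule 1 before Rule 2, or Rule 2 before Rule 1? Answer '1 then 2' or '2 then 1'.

1 then 2

Order 1 then 2:
  1 Syncope: [yiyged] → [yiygd]
  2 Vowel Epenthesis: [yiygd] → [yiygid]
  result: [yiygid]
Order 2 then 1:
  2 Vowel Epenthesis: no change — [yiyged]
  1 Syncope: [yiyged] → [yiygd]
  result: [yiygd]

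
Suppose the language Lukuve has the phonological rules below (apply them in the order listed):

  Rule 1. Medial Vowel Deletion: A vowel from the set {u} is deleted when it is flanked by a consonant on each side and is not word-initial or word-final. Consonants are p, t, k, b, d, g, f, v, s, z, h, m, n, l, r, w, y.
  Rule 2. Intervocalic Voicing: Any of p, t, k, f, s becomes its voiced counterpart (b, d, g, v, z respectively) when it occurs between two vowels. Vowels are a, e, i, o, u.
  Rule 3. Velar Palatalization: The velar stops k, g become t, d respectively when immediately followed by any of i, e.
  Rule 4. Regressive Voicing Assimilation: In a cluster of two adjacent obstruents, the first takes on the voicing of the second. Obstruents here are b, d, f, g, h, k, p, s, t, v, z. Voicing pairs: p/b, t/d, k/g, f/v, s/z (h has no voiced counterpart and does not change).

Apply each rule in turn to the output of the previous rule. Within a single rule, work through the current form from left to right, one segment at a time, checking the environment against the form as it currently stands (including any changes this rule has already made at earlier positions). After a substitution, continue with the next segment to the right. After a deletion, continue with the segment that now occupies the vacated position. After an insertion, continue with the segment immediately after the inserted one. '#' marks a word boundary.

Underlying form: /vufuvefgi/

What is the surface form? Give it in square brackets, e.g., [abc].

Rule 1 Medial Vowel Deletion: [vufuvefgi] → [vfvefgi]
Rule 2 Intervocalic Voicing: no change — [vfvefgi]
Rule 3 Velar Palatalization: [vfvefgi] → [vfvefdi]
Rule 4 Regressive Voicing Assimilation: [vfvefdi] → [fvvevdi]

[fvvevdi]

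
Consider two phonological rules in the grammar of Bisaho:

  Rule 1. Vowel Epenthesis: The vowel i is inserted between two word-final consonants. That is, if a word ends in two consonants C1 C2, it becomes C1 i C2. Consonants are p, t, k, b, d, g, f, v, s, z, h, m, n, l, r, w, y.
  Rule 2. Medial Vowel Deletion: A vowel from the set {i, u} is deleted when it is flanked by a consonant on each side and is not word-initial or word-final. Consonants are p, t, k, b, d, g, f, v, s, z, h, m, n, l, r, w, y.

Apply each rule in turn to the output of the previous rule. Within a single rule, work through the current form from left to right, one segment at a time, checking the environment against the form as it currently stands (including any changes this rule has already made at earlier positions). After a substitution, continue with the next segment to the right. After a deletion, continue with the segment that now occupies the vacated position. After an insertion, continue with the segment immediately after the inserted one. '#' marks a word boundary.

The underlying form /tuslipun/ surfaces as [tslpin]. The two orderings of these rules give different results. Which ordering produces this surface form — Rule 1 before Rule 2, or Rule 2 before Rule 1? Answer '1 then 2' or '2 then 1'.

2 then 1

Order 1 then 2:
  1 Vowel Epenthesis: no change — [tuslipun]
  2 Medial Vowel Deletion: [tuslipun] → [tslpn]
  result: [tslpn]
Order 2 then 1:
  2 Medial Vowel Deletion: [tuslipun] → [tslpn]
  1 Vowel Epenthesis: [tslpn] → [tslpin]
  result: [tslpin]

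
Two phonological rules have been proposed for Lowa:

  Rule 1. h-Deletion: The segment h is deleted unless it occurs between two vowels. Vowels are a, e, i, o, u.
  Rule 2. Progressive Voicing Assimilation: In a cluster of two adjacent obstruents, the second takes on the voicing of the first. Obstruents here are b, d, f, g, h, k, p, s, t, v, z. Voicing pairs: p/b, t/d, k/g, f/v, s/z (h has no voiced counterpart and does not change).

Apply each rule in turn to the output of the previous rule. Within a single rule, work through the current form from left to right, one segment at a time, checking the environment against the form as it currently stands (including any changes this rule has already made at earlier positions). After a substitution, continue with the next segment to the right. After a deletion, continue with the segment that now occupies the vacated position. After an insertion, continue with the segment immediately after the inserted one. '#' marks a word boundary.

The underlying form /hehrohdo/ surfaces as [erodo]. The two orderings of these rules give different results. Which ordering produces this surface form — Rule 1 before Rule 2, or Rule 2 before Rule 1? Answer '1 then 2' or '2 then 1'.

Order 1 then 2:
  1 h-Deletion: [hehrohdo] → [erodo]
  2 Progressive Voicing Assimilation: no change — [erodo]
  result: [erodo]
Order 2 then 1:
  2 Progressive Voicing Assimilation: [hehrohdo] → [hehrohto]
  1 h-Deletion: [hehrohto] → [eroto]
  result: [eroto]

1 then 2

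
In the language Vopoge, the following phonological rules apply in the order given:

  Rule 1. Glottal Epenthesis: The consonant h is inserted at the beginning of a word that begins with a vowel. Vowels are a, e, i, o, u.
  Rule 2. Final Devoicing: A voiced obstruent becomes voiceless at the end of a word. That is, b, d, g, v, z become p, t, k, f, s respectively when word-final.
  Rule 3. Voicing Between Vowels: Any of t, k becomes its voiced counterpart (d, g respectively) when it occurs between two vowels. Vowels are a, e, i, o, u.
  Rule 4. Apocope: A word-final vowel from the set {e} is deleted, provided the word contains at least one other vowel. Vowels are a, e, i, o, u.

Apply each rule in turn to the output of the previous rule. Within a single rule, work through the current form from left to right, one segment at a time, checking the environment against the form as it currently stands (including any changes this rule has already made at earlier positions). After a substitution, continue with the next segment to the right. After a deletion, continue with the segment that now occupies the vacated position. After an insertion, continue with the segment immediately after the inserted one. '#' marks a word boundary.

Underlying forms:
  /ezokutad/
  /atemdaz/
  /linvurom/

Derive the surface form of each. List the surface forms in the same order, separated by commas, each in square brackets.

/ezokutad/:
  Rule 1 Glottal Epenthesis: [ezokutad] → [hezokutad]
  Rule 2 Final Devoicing: [hezokutad] → [hezokutat]
  Rule 3 Voicing Between Vowels: [hezokutat] → [hezogudat]
  Rule 4 Apocope: no change — [hezogudat]
/atemdaz/:
  Rule 1 Glottal Epenthesis: [atemdaz] → [hatemdaz]
  Rule 2 Final Devoicing: [hatemdaz] → [hatemdas]
  Rule 3 Voicing Between Vowels: [hatemdas] → [hademdas]
  Rule 4 Apocope: no change — [hademdas]
/linvurom/:
  Rule 1 Glottal Epenthesis: no change — [linvurom]
  Rule 2 Final Devoicing: no change — [linvurom]
  Rule 3 Voicing Between Vowels: no change — [linvurom]
  Rule 4 Apocope: no change — [linvurom]

[hezogudat], [hademdas], [linvurom]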